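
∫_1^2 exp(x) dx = -E + exp(2)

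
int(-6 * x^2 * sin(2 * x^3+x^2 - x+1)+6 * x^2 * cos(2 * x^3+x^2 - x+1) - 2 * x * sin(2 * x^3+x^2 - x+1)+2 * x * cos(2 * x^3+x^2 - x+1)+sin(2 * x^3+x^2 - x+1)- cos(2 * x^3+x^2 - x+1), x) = sin(2*x^3 + x^2 - x + 1) + cos(2*x^3 + x^2 - x + 1) + C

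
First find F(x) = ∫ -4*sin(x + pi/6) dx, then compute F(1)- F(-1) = -4*sin(1)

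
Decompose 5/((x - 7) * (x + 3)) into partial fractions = -1/(2*(x + 3)) + 1/(2*(x - 7))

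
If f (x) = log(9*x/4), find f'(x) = 1/x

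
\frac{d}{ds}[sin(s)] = cos(s)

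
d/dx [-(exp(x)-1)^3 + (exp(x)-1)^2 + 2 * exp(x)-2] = -3*exp(3*x) + 8*exp(2*x) - 3*exp(x)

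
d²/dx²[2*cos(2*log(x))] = 4*(sin(2*log(x)) - 2*cos(2*log(x)))/x^2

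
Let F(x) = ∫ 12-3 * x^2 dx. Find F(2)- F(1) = 5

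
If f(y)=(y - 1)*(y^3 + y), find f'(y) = 4*y^3 - 3*y^2 + 2*y - 1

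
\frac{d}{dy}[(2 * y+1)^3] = 24*y^2 + 24*y + 6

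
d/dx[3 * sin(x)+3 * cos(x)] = -3*sin(x) + 3*cos(x)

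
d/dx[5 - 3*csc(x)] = 3*cot(x)*csc(x)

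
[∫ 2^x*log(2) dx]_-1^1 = 3/2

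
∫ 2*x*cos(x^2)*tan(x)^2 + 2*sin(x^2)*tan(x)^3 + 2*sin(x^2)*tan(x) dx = sin(x^2)*tan(x)^2 + C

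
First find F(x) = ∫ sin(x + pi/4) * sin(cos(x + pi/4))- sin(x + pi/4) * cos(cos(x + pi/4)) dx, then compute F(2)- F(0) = sin(cos(pi/4 + 2)) - cos(sqrt(2)/2) - sin(sqrt(2)/2) + cos(cos(pi/4 + 2))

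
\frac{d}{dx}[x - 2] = 1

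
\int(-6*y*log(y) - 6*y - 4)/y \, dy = -2*(3*y + 2)*log(y) + C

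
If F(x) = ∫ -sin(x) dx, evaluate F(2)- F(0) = -1 + cos(2)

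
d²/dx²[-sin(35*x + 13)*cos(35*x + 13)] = 2450*sin(70*x + 26)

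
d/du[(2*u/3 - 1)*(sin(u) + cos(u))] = 2*sqrt(2)*u*cos(u + pi/4)/3 + 5*sin(u)/3 - cos(u)/3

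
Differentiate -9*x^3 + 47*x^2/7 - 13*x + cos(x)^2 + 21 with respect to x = -27*x^2 + 94*x/7 - sin(2*x) - 13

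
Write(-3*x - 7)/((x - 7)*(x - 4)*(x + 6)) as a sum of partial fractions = 11/(130*(x + 6)) + 19/(30*(x - 4)) - 28/(39*(x - 7))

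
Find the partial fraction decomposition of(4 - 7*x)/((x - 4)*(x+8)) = -5/(x + 8) - 2/(x - 4)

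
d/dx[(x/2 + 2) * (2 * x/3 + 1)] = 2*x/3 + 11/6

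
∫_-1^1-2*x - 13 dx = -26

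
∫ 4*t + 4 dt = 2*t^2 + 4*t + C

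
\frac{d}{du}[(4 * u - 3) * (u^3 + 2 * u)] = 16*u^3 - 9*u^2 + 16*u - 6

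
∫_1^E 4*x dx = -2 + 2*exp(2)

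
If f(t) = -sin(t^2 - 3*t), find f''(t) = 4*t^2*sin(t*(t - 3)) - 12*t*sin(t*(t - 3)) + 9*sin(t*(t - 3)) - 2*cos(t*(t - 3))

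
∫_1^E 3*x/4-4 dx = -35/8 + (-4 + E/2)*(-2 + 3*E/4)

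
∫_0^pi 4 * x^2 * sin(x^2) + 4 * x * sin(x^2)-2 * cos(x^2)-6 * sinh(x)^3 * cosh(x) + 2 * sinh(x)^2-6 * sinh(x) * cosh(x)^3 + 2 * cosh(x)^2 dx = -3*cosh(4*pi)/8 + 19/8 - (2 + 2*pi)*cos(pi^2) + sinh(2*pi)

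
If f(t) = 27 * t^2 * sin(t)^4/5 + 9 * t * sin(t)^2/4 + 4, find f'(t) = 108*t^2*sin(t)^3*cos(t)/5 + 54*t*sin(t)^4/5 + 9*t*sin(2*t)/4 + 9*sin(t)^2/4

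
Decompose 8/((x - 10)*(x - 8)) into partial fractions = -4/(x - 8) + 4/(x - 10)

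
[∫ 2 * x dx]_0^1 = 1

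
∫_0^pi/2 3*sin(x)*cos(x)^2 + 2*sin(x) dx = 3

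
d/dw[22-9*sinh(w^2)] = -18*w*cosh(w^2)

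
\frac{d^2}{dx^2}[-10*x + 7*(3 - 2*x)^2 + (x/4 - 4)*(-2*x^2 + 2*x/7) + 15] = 505/7 - 3*x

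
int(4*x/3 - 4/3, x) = 2*x^2/3 - 4*x/3 + C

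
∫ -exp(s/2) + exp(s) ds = (exp(s/2) - 1)^2 + C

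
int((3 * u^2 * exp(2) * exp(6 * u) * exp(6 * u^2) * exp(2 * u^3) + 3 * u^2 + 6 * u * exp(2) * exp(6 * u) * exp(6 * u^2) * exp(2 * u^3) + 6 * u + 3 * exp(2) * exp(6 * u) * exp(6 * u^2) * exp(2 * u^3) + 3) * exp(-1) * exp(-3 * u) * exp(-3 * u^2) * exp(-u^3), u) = 2*sinh((u + 1)^3) + C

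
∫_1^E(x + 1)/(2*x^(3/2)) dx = -exp(-1/2) + exp(1/2)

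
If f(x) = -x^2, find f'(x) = -2*x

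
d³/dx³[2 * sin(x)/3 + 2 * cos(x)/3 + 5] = 2*sin(x)/3 - 2*cos(x)/3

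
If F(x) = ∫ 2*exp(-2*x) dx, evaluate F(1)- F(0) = (E - exp(-1))*exp(-1)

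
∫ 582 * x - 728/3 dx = 291*x^2 - 728*x/3 + C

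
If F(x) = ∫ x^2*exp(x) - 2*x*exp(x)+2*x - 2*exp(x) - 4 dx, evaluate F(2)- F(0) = -2*exp(2) - 6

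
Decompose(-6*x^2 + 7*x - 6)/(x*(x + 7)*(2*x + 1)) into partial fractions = 44/(13*(2*x + 1)) - 349/(91*(x + 7)) - 6/(7*x)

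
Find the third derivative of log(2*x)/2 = x^(-3)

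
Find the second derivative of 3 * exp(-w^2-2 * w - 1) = (12*w^2 + 24*w + 6)*exp(-w^2 - 2*w - 1)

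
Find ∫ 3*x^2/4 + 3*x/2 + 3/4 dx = x^3/4 + 3*x^2/4 + 3*x/4 + C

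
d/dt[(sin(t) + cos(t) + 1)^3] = 3*sqrt(2)*(sqrt(2)*sin(t + pi/4) + 1)^2*cos(t + pi/4)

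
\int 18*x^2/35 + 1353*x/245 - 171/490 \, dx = 6*x^3/35 + 1353*x^2/490 - 171*x/490 + C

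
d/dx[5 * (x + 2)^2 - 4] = 10*x + 20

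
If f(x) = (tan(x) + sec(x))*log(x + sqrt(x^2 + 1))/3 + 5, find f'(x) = -(x^2*log(x + sqrt(x^2 + 1)) + x*sqrt(x^2 + 1)*log(x + sqrt(x^2 + 1)) + x*cos(x) + sqrt(x^2 + 1)*cos(x) + log(x + sqrt(x^2 + 1)))/((sin(x) - 1)*(3*x^2 + 3*x*sqrt(x^2 + 1) + 3))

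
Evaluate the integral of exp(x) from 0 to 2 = -1 + exp(2)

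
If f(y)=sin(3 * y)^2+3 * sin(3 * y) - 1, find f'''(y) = -108*sin(6*y) - 81*cos(3*y)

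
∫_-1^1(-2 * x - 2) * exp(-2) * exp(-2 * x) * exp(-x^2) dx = -exp(-1) + exp(-5)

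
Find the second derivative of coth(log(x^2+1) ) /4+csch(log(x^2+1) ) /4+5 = (x^2*sinh(log(x^2 + 1)) + x^2*sinh(2*log(x^2 + 1))/2 + 4*x^2*cosh(log(x^2 + 1)) + x^2*cosh(2*log(x^2 + 1)) + 3*x^2 - sinh(log(x^2 + 1)) - sinh(2*log(x^2 + 1))/2)/(2*(x^2 + 1)^2*sinh(log(x^2 + 1))^3)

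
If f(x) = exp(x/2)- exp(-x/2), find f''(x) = (exp(x) - 1)*exp(-x/2)/4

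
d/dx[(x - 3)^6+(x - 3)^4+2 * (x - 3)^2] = 6*x^5 - 90*x^4 + 544*x^3 - 1656*x^2 + 2542*x - 1578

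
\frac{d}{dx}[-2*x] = -2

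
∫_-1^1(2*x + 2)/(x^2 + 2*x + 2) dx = log(5)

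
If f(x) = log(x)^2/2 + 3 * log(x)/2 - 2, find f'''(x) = 2*log(x)/x^3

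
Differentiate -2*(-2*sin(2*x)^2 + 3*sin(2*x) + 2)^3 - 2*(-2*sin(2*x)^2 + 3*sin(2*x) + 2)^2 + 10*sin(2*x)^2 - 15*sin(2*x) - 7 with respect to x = 192*sin(2*x)^5*cos(2*x) - 720*sin(2*x)^4*cos(2*x) + 416*sin(2*x)^3*cos(2*x) + 684*sin(2*x)^2*cos(2*x) - 104*sin(4*x) - 222*cos(2*x)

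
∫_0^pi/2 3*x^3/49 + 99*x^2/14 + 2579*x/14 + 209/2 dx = -75/4 + pi^2/14 + 11*pi + 3*(pi^2/28 + 5 + 11*pi/2)^2/4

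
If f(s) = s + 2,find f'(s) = 1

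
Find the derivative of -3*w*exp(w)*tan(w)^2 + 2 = -3*(2*w*tan(w)^2 + w*tan(w) + 2*w + tan(w))*exp(w)*tan(w)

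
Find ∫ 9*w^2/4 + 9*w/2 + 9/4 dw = 3*w^3/4 + 9*w^2/4 + 9*w/4 + C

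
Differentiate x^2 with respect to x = 2*x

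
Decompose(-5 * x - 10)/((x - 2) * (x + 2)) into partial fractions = -5/(x - 2)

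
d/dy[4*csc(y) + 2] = -4*cot(y)*csc(y)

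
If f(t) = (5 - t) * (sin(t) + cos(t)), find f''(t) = t*sin(t) + t*cos(t) - 3*sin(t) - 7*cos(t)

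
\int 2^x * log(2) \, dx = 2^x + C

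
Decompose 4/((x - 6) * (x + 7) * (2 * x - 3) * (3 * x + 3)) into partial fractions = -32/(2295*(2*x - 3)) - 2/(1989*(x + 7)) + 2/(315*(x + 1)) + 4/(2457*(x - 6))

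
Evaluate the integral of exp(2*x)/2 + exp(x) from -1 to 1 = -(exp(-1)/2 + 1)^2 + (1 + E/2)^2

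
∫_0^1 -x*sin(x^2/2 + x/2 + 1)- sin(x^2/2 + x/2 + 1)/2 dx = -cos(1) + cos(2)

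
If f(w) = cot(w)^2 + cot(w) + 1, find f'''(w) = -24*cot(w)^5 - 6*cot(w)^4 - 40*cot(w)^3 - 8*cot(w)^2 - 16*cot(w) - 2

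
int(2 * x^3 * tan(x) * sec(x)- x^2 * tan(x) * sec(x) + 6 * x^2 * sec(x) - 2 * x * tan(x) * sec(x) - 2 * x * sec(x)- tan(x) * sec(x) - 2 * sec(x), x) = (2*x^3 - x^2 - 2*x - 1)*sec(x) + C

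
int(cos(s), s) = sin(s) + C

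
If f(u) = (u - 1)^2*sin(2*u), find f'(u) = 2*u^2*cos(2*u) + 2*u*sin(2*u) - 4*u*cos(2*u) - 2*sin(2*u) + 2*cos(2*u)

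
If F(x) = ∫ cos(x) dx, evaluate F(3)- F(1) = -sin(1) + sin(3)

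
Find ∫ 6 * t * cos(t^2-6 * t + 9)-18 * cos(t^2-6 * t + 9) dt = 3*sin((t - 3)^2) + C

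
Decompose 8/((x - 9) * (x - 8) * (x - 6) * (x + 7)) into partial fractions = -1/(390*(x + 7)) + 4/(39*(x - 6)) - 4/(15*(x - 8)) + 1/(6*(x - 9))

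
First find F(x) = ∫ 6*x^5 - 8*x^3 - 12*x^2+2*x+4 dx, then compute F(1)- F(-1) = 0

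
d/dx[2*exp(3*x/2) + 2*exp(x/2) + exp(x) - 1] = 3*exp(3*x/2) + exp(x/2) + exp(x)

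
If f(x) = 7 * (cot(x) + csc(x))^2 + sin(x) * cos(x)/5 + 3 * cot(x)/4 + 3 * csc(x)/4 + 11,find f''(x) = -4*sin(x)*cos(x)/5 - 3/(4*sin(x)) - 14*cos(x)/sin(x)^2 - 56/sin(x)^2 + 3*cos(x)/(2*sin(x)^3) + 3/(2*sin(x)^3) + 84*cos(x)/sin(x)^4 + 84/sin(x)^4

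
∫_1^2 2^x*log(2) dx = 2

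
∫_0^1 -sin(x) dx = -1 + cos(1)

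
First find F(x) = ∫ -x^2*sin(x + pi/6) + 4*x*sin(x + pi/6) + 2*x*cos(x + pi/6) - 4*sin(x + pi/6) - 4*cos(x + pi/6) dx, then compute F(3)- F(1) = cos(pi/6 + 3) - cos(pi/6 + 1)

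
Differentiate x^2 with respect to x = 2*x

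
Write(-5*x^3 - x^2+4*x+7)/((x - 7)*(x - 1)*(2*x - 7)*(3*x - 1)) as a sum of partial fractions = -217/(760*(3*x - 1)) + 47/(19*(2*x - 7)) + 1/(12*(x - 1)) - 247/(120*(x - 7))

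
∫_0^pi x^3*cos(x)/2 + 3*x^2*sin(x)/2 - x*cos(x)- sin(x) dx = 0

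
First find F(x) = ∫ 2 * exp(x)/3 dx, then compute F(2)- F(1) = -2*E/3 + 2*exp(2)/3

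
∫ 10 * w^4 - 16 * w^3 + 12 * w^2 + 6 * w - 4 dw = 2*w^5 - 4*w^4 + 4*w^3 + 3*w^2 - 4*w + C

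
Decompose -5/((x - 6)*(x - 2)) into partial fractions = 5/(4*(x - 2)) - 5/(4*(x - 6))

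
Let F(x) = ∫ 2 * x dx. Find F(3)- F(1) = 8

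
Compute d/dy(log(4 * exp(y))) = 1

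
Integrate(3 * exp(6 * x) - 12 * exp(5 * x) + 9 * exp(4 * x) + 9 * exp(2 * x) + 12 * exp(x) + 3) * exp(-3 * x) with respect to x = ((exp(x) - 2)*exp(x) - 1)^3*exp(-3*x) + C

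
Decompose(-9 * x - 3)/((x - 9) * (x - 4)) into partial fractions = 39/(5*(x - 4)) - 84/(5*(x - 9))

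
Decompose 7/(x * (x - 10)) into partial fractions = 7/(10*(x - 10)) - 7/(10*x)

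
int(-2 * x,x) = -x^2 + C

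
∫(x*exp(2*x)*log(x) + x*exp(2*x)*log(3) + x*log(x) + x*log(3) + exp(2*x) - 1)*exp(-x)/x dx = 2*log(3*x)*sinh(x) + C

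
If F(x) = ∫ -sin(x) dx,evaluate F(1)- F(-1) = 0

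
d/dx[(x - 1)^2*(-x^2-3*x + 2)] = -4*x^3 - 3*x^2 + 14*x - 7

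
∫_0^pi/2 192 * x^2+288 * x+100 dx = -27 - 4*pi - (-2*pi - 3)^3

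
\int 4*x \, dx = 2*x^2 + C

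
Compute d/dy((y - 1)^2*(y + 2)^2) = 4*y^3 + 6*y^2 - 6*y - 4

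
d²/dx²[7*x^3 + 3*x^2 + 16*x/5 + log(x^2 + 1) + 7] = (42*x^5 + 6*x^4 + 84*x^3 + 10*x^2 + 42*x + 8)/(x^4 + 2*x^2 + 1)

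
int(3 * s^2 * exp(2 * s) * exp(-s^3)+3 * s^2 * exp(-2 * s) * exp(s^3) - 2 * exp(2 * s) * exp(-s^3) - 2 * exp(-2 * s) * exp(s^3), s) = 2*sinh(s*(s^2 - 2)) + C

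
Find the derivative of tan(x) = cos(x)^(-2)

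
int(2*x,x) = x^2 + C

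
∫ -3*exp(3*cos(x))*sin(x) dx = exp(3*cos(x)) + C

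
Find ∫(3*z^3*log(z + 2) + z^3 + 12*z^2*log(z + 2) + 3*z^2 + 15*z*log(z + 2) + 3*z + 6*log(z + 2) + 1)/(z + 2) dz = (z + 1)^3*log(z + 2) + C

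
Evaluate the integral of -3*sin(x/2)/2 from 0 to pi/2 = -3 + 3*sqrt(2)/2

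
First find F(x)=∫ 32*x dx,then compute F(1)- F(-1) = 0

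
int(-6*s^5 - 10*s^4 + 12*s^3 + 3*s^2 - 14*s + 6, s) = -s^6 - 2*s^5 + 3*s^4 + s^3 - 7*s^2 + 6*s + C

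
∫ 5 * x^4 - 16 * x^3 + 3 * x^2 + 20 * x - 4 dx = x^5 - 4*x^4 + x^3 + 10*x^2 - 4*x + C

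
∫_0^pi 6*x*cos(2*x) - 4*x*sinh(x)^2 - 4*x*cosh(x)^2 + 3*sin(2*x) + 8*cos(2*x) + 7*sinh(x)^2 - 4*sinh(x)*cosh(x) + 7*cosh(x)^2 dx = (7 - 4*pi)*sinh(2*pi)/2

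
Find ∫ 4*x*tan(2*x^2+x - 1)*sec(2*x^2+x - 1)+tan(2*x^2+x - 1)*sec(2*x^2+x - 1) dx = sec(2*x^2 + x - 1) + C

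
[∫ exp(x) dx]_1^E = -E + exp(E)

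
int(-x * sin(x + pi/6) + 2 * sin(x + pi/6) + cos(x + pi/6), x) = (x - 2)*cos(x + pi/6) + C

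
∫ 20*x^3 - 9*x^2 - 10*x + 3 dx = 5*x^4 - 3*x^3 - 5*x^2 + 3*x + C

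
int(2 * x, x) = x^2 + C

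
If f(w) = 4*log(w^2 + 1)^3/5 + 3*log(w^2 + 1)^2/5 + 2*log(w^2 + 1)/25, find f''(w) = (-120*w^2*log(w^2 + 1)^2 + 420*w^2*log(w^2 + 1) + 116*w^2 + 120*log(w^2 + 1)^2 + 60*log(w^2 + 1) + 4)/(25*w^4 + 50*w^2 + 25)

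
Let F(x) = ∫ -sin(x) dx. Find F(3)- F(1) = cos(3) - cos(1)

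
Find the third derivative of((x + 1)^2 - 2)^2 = 24*x + 24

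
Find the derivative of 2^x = 2^x*log(2)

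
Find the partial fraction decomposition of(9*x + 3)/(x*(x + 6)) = 17/(2*(x + 6)) + 1/(2*x)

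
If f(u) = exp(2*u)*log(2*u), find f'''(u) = (8*u^3*exp(2*u)*log(u) + 8*u^3*exp(2*u)*log(2) + 12*u^2*exp(2*u) - 6*u*exp(2*u) + 2*exp(2*u))/u^3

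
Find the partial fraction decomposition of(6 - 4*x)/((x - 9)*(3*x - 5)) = 1/(11*(3*x - 5)) - 15/(11*(x - 9))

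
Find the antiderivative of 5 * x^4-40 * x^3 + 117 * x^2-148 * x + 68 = x^5 - 10*x^4 + 39*x^3 - 74*x^2 + 68*x + C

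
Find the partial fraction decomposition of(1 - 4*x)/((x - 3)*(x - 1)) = 3/(2*(x - 1)) - 11/(2*(x - 3))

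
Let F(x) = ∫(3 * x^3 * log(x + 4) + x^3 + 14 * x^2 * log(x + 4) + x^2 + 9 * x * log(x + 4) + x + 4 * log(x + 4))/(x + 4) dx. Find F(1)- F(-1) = log(3) + 3*log(5)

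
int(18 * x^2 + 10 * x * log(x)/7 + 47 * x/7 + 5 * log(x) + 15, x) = x*(42*x^2 + 21*x + 5*(x + 7)*log(x) + 70)/7 + C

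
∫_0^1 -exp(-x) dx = -1 + exp(-1)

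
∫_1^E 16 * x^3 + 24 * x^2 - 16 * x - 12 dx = -1 + (-3 + 2*E + 2*exp(2))^2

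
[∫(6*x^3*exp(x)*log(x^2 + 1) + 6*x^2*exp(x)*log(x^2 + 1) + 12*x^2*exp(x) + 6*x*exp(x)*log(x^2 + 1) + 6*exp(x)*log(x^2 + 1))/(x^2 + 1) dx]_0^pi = 6*pi*exp(pi)*log(1 + pi^2)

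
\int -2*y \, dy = -y^2 + C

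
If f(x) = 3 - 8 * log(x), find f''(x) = 8/x^2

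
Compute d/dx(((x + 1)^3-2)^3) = 9*x^8 + 72*x^7 + 252*x^6 + 468*x^5 + 450*x^4 + 144*x^3 - 72*x^2 - 36*x + 9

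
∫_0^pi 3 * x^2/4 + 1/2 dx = pi/2 + pi^3/4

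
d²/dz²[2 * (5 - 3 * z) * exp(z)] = -6*z*exp(z) - 2*exp(z)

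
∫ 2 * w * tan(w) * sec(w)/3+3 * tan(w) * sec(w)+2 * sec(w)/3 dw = (2*w/3 + 3)*sec(w) + C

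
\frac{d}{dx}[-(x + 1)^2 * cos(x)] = x^2*sin(x) + 2*x*sin(x) - 2*x*cos(x) + sin(x) - 2*cos(x)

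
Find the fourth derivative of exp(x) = exp(x)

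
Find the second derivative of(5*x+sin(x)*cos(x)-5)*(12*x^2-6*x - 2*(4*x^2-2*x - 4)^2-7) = 64*x^4*sin(2*x) - 64*x^3*sin(2*x) - 256*x^3*cos(2*x) - 3200*x^3 - 328*x^2*sin(2*x) + 192*x^2*cos(2*x) + 3840*x^2 + 172*x*sin(2*x) + 272*x*cos(2*x) + 1080*x + 146*sin(2*x) - 76*cos(2*x) - 1060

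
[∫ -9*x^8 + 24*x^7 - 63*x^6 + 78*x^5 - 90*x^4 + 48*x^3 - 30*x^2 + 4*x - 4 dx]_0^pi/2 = (-pi^3/8 - pi + pi^2/4)^3 - pi^3/4 - 2*pi + pi^2/2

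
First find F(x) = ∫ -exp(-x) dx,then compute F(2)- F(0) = -1 + exp(-2)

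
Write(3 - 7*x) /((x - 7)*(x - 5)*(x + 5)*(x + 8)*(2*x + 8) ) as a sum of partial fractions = 59/(4680*(x + 8)) - 19/(360*(x + 5)) + 31/(792*(x + 4)) + 4/(585*(x - 5)) - 23/(3960*(x - 7))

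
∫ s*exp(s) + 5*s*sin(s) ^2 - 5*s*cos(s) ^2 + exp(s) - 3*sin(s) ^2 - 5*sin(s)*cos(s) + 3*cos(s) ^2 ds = s*exp(s) - 5*s*sin(2*s)/2 + 3*sin(2*s)/2 + C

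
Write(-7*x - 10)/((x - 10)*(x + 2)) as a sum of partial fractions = -1/(3*(x + 2)) - 20/(3*(x - 10))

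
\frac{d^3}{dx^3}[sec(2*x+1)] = 48*tan(2*x + 1)^3*sec(2*x + 1) + 40*tan(2*x + 1)*sec(2*x + 1)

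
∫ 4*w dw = 2*w^2 + C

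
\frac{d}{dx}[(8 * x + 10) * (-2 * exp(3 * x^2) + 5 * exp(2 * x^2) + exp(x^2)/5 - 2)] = -96*x^2*exp(3*x^2) + 160*x^2*exp(2*x^2) + 16*x^2*exp(x^2)/5 - 120*x*exp(3*x^2) + 200*x*exp(2*x^2) + 4*x*exp(x^2) - 16*exp(3*x^2) + 40*exp(2*x^2) + 8*exp(x^2)/5 - 16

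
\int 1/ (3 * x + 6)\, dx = log(x + 2)/3 + C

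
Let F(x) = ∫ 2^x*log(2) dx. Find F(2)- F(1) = 2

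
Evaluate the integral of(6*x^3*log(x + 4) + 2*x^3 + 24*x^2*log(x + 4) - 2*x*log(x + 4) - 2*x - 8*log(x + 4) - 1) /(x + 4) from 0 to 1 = -log(5) + log(4)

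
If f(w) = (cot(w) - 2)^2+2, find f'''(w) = -24*cot(w)^5 + 24*cot(w)^4 - 40*cot(w)^3 + 32*cot(w)^2 - 16*cot(w) + 8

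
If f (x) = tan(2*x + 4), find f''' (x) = 48*tan(2*x + 4)^4 + 64*tan(2*x + 4)^2 + 16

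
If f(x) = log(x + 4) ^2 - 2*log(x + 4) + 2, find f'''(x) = (4*log(x + 4) - 10)/(x^3 + 12*x^2 + 48*x + 64)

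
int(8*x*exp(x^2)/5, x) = 4*exp(x^2)/5 + C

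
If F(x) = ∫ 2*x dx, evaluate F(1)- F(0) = 1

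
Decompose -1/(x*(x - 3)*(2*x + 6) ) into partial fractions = -1/(36*(x + 3)) - 1/(36*(x - 3)) + 1/(18*x)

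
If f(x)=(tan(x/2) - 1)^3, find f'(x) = 3*(tan(x/2) - 1)^2/(2*cos(x/2)^2)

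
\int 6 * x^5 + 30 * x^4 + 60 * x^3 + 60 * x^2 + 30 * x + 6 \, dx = x^6 + 6*x^5 + 15*x^4 + 20*x^3 + 15*x^2 + 6*x + C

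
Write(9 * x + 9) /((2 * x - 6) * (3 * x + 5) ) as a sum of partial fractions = 9/(14*(3*x + 5)) + 9/(7*(x - 3))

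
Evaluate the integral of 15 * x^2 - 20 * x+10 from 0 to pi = 5*pi*(-2*pi + 2 + pi^2)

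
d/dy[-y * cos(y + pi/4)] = y*sin(y + pi/4) - cos(y + pi/4)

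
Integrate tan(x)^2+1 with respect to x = tan(x) + C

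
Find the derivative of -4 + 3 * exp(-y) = -3*exp(-y)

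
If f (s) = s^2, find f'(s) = 2*s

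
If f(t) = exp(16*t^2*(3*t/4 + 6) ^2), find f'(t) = 36*t^3*exp(9*t^4 + 144*t^3 + 576*t^2) + 432*t^2*exp(9*t^4 + 144*t^3 + 576*t^2) + 1152*t*exp(9*t^4 + 144*t^3 + 576*t^2)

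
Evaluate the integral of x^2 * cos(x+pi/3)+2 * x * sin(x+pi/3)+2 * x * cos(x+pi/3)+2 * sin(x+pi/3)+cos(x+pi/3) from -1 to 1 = 4*sin(1 + pi/3)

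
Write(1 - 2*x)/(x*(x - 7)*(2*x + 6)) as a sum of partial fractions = 7/(60*(x + 3)) - 13/(140*(x - 7)) - 1/(42*x)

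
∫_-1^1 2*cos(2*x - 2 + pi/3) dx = -cos(pi/6 + 4) + sqrt(3)/2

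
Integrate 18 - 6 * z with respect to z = -3*z^2 + 18*z + C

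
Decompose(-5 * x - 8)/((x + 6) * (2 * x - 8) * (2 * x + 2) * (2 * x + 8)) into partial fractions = -11/(400*(x + 6)) + 1/(32*(x + 4)) + 1/(200*(x + 1)) - 7/(800*(x - 4))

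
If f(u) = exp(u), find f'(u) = exp(u)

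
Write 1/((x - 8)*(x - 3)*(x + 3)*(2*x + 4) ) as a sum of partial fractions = -1/(132*(x + 3)) + 1/(100*(x + 2)) - 1/(300*(x - 3)) + 1/(1100*(x - 8))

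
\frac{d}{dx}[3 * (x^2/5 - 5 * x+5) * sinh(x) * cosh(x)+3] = 3*x^2*cosh(2*x)/5 + 3*x*sinh(2*x)/5 - 15*x*cosh(2*x) - 15*sinh(2*x)/2 + 15*cosh(2*x)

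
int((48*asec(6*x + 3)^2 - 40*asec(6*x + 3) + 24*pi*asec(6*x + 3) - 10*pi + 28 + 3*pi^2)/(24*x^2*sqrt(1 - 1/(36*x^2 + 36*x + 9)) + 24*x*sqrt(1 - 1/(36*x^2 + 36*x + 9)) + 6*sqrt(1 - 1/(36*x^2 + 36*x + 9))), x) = (4*asec(6*x + 3) + pi)^3/16 - 5*(4*asec(6*x + 3) + pi)^2/16 + 7*asec(6*x + 3) + C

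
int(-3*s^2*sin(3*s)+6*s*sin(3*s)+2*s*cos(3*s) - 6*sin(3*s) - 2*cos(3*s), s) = ((s - 1)^2 + 1)*cos(3*s) + C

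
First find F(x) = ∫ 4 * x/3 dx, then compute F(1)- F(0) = 2/3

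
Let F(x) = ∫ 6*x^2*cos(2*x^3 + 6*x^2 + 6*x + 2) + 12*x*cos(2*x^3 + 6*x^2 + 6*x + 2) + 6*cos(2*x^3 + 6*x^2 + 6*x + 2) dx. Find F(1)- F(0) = -sin(2) + sin(16)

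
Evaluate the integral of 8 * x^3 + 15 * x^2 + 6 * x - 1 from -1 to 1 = 8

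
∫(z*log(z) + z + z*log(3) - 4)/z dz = (z - 4)*log(3*z) + C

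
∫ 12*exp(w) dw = 12*exp(w) + C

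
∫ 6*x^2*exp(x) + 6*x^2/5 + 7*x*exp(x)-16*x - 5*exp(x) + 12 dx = x*(2*x^2 - 40*x + (30*x - 25)*exp(x) + 60)/5 + C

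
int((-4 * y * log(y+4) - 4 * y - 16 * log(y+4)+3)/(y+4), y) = (3 - 4*y)*log(y + 4) + C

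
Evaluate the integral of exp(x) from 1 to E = -E + exp(E)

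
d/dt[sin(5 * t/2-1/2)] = 5*cos(5*t/2 - 1/2)/2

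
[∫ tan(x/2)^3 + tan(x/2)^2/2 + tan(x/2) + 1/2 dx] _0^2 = tan(1) + tan(1)^2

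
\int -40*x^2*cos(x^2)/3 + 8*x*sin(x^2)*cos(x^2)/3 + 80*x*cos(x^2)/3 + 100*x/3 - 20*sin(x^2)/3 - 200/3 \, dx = -20*x + 2*(-5*x + sin(x^2) + 7)^2/3 + 4*sin(x^2) + C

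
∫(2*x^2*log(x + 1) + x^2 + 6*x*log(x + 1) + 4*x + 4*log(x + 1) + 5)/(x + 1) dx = ((x + 2)^2 + 1)*log(x + 1) + C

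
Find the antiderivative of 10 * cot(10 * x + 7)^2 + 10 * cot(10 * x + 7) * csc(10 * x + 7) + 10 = -cot(10*x + 7) - csc(10*x + 7) + C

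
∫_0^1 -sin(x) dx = -1 + cos(1)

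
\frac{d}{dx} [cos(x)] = -sin(x)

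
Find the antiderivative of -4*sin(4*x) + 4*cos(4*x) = sin(4*x) + cos(4*x) + C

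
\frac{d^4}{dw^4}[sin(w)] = sin(w)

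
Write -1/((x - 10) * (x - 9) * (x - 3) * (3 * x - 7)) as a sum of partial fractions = 27/(920*(3*x - 7)) - 1/(84*(x - 3)) + 1/(120*(x - 9)) - 1/(161*(x - 10))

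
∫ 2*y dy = y^2 + C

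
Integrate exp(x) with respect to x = exp(x) + C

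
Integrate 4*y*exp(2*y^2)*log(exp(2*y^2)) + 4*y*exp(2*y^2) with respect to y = 2*y^2*exp(2*y^2) + C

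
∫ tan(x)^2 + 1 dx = tan(x) + C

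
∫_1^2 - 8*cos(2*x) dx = -4*sin(4) + 4*sin(2)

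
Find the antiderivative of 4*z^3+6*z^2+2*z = z^4 + 2*z^3 + z^2 + C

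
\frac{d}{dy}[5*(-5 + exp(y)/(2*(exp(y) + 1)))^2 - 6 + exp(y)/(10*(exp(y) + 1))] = (-224*exp(2*y) - 249*exp(y))/(10*exp(3*y) + 30*exp(2*y) + 30*exp(y) + 10)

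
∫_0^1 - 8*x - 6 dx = -10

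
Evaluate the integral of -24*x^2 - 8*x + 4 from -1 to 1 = -8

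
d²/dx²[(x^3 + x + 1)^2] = 30*x^4 + 24*x^2 + 12*x + 2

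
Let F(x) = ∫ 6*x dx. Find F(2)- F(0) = 12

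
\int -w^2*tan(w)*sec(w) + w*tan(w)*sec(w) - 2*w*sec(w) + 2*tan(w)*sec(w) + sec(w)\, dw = (-w^2 + w + 2)*sec(w) + C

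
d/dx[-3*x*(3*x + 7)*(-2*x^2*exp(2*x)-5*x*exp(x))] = 36*x^4*exp(2*x) + 156*x^3*exp(2*x) + 45*x^3*exp(x) + 126*x^2*exp(2*x) + 240*x^2*exp(x) + 210*x*exp(x)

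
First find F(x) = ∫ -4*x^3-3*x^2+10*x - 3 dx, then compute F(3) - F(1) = -72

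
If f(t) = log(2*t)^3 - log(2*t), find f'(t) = (3*log(t)^2 + 6*log(2)*log(t) - 1 + 3*log(2)^2)/t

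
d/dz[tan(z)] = cos(z)^(-2)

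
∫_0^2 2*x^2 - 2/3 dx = 4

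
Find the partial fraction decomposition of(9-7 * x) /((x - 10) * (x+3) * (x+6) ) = 17/(16*(x + 6)) - 10/(13*(x + 3)) - 61/(208*(x - 10))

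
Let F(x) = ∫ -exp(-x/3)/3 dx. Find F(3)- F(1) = -exp(-1/3) + exp(-1)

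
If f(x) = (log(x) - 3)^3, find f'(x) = (3*log(x)^2 - 18*log(x) + 27)/x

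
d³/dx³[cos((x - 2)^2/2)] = x^3*sin(x^2/2 - 2*x + 2) - 6*x^2*sin(x^2/2 - 2*x + 2) + 12*x*sin(x^2/2 - 2*x + 2) - 3*x*cos(x^2/2 - 2*x + 2) - 8*sin(x^2/2 - 2*x + 2) + 6*cos(x^2/2 - 2*x + 2)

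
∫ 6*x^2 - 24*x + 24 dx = 2*x^3 - 12*x^2 + 24*x + C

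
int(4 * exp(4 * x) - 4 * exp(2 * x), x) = (exp(2*x) - 1)^2 + C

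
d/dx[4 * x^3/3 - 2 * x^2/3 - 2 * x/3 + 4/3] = 4*x^2 - 4*x/3 - 2/3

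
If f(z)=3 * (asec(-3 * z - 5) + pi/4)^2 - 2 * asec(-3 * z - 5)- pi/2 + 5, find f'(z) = (-36*asec(-3*z - 5) - 9*pi + 12)/(18*z^2*sqrt(1 - 1/(9*z^2 + 30*z + 25)) + 60*z*sqrt(1 - 1/(9*z^2 + 30*z + 25)) + 50*sqrt(1 - 1/(9*z^2 + 30*z + 25)))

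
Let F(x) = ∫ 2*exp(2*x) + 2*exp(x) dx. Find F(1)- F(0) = -4 + (1 + E)^2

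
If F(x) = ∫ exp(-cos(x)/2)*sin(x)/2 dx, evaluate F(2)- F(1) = -exp(-cos(1)/2) + exp(-cos(2)/2)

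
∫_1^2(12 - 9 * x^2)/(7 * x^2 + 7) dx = -3*acot(2) - 9/7 + 3*pi/4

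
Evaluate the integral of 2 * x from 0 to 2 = 4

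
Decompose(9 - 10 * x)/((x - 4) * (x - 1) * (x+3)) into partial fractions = 39/(28*(x + 3)) + 1/(12*(x - 1)) - 31/(21*(x - 4))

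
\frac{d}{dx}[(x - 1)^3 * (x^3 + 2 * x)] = 6*x^5 - 15*x^4 + 20*x^3 - 21*x^2 + 12*x - 2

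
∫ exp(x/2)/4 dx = exp(x/2)/2 + C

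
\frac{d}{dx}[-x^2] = -2*x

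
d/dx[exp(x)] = exp(x)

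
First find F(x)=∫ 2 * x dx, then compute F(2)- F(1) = 3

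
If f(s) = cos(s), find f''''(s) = cos(s)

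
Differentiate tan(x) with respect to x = cos(x)^(-2)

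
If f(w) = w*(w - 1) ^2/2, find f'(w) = 3*w^2/2 - 2*w + 1/2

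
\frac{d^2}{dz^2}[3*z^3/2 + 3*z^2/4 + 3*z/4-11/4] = 9*z + 3/2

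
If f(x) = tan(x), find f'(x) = cos(x)^(-2)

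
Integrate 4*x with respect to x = 2*x^2 + C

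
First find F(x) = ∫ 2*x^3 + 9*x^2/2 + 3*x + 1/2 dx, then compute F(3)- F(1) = 92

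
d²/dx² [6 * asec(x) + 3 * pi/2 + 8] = (6 - 12*x^2)/(x^5*sqrt(1 - 1/x^2) - x^3*sqrt(1 - 1/x^2))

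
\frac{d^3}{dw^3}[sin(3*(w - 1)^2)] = -216*w^3*cos(3*w^2 - 6*w + 3) + 648*w^2*cos(3*w^2 - 6*w + 3) - 108*w*sin(3*w^2 - 6*w + 3) - 648*w*cos(3*w^2 - 6*w + 3) + 108*sin(3*w^2 - 6*w + 3) + 216*cos(3*w^2 - 6*w + 3)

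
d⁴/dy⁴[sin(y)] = sin(y)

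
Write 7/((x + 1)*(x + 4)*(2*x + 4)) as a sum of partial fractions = 7/(12*(x + 4)) - 7/(4*(x + 2)) + 7/(6*(x + 1))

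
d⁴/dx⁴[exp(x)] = exp(x)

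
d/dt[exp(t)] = exp(t)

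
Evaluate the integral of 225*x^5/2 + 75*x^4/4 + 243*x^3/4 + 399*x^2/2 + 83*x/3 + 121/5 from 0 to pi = -27 + 31*pi/5 + 19*pi^2/3 + 20*pi^3 + 3*(pi^2/2 + 6 + 2*pi + 5*pi^3)^2/4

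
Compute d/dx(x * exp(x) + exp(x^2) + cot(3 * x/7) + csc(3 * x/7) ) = x*exp(x) + 2*x*exp(x^2) + exp(x) - 3*cot(3*x/7)^2/7 - 3*cot(3*x/7)*csc(3*x/7)/7 - 3/7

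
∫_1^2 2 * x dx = 3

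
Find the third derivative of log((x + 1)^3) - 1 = 6/(x^3 + 3*x^2 + 3*x + 1)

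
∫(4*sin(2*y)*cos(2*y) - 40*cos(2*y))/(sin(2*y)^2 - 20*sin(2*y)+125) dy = log((sin(2*y) - 10)^2/25 + 1) + C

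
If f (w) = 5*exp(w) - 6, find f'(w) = 5*exp(w)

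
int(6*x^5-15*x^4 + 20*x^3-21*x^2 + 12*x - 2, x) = x^6 - 3*x^5 + 5*x^4 - 7*x^3 + 6*x^2 - 2*x + C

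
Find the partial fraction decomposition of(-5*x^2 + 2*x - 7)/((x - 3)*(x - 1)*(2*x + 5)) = -173/(77*(2*x + 5)) + 5/(7*(x - 1)) - 23/(11*(x - 3))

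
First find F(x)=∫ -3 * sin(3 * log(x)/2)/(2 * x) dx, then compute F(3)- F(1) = -1 + cos(3*log(3)/2)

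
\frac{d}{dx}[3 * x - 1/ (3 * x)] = (9*x^2 + 1)/(3*x^2)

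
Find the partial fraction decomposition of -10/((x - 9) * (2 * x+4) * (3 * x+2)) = 45/(116*(3*x + 2)) - 5/(44*(x + 2)) - 5/(319*(x - 9))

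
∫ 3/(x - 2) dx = log(3*(x - 2)^3) + C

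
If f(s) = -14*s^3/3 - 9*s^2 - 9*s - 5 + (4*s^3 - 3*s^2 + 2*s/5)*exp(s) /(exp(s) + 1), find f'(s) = (20*s^3*exp(s) - 10*s^2*exp(2*s) - 95*s^2*exp(s) - 70*s^2 - 120*s*exp(2*s) - 208*s*exp(s) - 90*s - 43*exp(2*s) - 88*exp(s) - 45)/(5*exp(2*s) + 10*exp(s) + 5)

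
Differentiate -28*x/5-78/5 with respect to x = -28/5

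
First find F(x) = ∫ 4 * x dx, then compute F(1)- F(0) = 2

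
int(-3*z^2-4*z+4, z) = -z^3 - 2*z^2 + 4*z + C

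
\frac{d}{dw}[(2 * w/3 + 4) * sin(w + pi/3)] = 2*w*cos(w + pi/3)/3 + 2*sin(w + pi/3)/3 + 4*cos(w + pi/3)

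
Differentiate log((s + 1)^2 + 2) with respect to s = (2*s + 2)/(s^2 + 2*s + 3)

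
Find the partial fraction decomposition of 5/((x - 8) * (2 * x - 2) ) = -5/(14*(x - 1)) + 5/(14*(x - 8))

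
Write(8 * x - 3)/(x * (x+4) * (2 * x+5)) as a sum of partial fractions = 92/(15*(2*x + 5)) - 35/(12*(x + 4)) - 3/(20*x)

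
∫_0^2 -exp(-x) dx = -1 + exp(-2)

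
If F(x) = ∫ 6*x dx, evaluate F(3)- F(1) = 24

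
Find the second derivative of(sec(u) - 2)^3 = 3*(-4 + 8/cos(u) + 5/cos(u)^2 - 12/cos(u)^3 + 4/cos(u)^4)/cos(u)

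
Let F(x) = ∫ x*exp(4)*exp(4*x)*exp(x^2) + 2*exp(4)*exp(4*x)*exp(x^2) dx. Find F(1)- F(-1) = -E/2 + exp(9)/2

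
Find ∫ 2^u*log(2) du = 2^u + C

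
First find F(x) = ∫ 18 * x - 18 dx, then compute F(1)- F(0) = -9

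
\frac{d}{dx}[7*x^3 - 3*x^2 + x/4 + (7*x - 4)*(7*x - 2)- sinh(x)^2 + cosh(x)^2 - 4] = 21*x^2 + 92*x - 167/4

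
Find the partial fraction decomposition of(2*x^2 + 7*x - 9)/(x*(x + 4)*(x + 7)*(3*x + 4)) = 399/(544*(3*x + 4)) - 40/(357*(x + 7)) - 5/(96*(x + 4)) - 9/(112*x)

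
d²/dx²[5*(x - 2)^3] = 30*x - 60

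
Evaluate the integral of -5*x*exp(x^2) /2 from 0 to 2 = 5/4 - 5*exp(4)/4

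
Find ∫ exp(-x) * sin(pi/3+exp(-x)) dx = cos(pi/3 + exp(-x)) + C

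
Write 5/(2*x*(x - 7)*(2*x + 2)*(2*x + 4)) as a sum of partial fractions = -5/(144*(x + 2)) + 5/(64*(x + 1)) + 5/(4032*(x - 7)) - 5/(112*x)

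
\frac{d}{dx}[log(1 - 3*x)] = 3/(3*x - 1)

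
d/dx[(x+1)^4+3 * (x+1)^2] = 4*x^3 + 12*x^2 + 18*x + 10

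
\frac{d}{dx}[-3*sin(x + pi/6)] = -3*cos(x + pi/6)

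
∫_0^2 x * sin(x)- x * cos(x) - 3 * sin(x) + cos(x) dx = -2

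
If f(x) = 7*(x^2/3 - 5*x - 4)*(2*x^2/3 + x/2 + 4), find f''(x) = 56*x^2/3 - 133*x - 161/3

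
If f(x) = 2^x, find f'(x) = 2^x*log(2)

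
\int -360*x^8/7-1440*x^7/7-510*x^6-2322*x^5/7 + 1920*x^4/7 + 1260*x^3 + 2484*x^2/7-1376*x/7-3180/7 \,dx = -40*x^9/7 - 180*x^8/7 - 510*x^7/7 - 387*x^6/7 + 384*x^5/7 + 315*x^4 + 828*x^3/7 - 688*x^2/7 - 3180*x/7 + C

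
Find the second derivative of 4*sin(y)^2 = 8*cos(2*y)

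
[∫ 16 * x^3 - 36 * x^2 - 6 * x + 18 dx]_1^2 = -15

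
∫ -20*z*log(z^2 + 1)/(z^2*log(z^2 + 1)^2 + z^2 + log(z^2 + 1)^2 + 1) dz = -5*log(log(z^2 + 1)^2 + 1) + C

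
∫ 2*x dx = x^2 + C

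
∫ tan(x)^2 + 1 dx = tan(x) + C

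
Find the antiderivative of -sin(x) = cos(x) + C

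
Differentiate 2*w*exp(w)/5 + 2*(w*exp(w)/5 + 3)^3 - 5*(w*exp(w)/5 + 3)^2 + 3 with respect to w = 6*w^3*exp(3*w)/125 + 6*w^2*exp(3*w)/125 + 26*w^2*exp(2*w)/25 + 26*w*exp(2*w)/25 + 26*w*exp(w)/5 + 26*exp(w)/5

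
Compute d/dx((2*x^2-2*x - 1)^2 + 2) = 16*x^3 - 24*x^2 + 4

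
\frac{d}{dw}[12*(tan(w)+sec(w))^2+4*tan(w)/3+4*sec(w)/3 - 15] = 4*(6*sin(w)^2/cos(w) + sin(w)/3 + 12*sin(w)/cos(w) + 1/3 + 6/cos(w))/cos(w)^2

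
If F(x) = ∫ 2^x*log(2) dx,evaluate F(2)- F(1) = 2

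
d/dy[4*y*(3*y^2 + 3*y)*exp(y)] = 12*y^3*exp(y) + 48*y^2*exp(y) + 24*y*exp(y)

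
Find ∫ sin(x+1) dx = -cos(x + 1) + C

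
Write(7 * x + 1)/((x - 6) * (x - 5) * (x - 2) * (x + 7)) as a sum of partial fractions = 4/(117*(x + 7)) + 5/(36*(x - 2)) - 1/(x - 5) + 43/(52*(x - 6))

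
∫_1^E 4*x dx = -2 + 2*exp(2)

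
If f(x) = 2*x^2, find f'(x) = 4*x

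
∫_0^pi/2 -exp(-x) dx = -1 + exp(-pi/2)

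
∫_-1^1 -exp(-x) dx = -E + exp(-1)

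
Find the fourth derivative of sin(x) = sin(x)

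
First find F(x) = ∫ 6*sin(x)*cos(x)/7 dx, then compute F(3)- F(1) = -3*cos(6)/14 + 3*cos(2)/14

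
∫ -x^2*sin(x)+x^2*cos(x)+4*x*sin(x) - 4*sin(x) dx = sqrt(2)*(x^2 - 2*x + 2)*sin(x + pi/4) + C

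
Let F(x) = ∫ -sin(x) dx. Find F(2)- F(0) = -1 + cos(2)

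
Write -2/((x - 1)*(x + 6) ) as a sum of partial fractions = 2/(7*(x + 6)) - 2/(7*(x - 1))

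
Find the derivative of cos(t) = -sin(t)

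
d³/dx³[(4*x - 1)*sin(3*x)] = -108*x*cos(3*x) - 108*sin(3*x) + 27*cos(3*x)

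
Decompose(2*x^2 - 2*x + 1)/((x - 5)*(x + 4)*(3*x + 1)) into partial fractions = -17/(176*(3*x + 1)) + 41/(99*(x + 4)) + 41/(144*(x - 5))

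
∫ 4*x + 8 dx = 2*x^2 + 8*x + C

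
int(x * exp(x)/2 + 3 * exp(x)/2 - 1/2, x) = (x + 2)*(exp(x) - 1)/2 + C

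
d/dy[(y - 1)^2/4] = y/2 - 1/2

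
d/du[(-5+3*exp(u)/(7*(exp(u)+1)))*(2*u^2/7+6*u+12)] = (6*u^2*exp(u) - 128*u*exp(2*u) - 142*u*exp(u) - 140*u - 1344*exp(2*u) - 2562*exp(u) - 1470)/(49*exp(2*u) + 98*exp(u) + 49)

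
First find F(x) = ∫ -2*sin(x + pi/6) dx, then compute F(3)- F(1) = 2*cos(pi/6 + 3) - 2*cos(pi/6 + 1)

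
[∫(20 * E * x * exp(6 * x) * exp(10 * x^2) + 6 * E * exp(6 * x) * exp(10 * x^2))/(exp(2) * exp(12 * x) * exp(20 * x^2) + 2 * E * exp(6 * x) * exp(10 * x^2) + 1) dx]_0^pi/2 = -E/(1 + E) + exp(1 + 3*pi + 5*pi^2/2)/(1 + exp(1 + 3*pi + 5*pi^2/2))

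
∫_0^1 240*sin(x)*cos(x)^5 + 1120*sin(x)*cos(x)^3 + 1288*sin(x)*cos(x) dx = -5*cos(6)/4 - 85*cos(4)/2 - 1923*cos(2)/4 + 1049/2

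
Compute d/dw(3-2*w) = -2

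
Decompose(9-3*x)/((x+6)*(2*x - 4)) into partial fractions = -27/(16*(x + 6)) + 3/(16*(x - 2))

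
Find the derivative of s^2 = 2*s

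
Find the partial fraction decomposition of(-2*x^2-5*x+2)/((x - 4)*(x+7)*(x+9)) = -115/(26*(x + 9)) + 61/(22*(x + 7)) - 50/(143*(x - 4))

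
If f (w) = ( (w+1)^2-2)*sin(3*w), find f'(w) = 3*w^2*cos(3*w) + 2*w*sin(3*w) + 6*w*cos(3*w) + 2*sin(3*w) - 3*cos(3*w)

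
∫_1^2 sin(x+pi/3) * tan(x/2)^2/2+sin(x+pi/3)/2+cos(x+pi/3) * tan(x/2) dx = -sin(1 + pi/3)*tan(1/2) + sin(pi/3 + 2)*tan(1)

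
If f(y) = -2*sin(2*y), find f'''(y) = 16*cos(2*y)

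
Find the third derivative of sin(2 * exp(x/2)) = -exp(3*x/2)*cos(2*exp(x/2)) + exp(x/2)*cos(2*exp(x/2))/4 - 3*exp(x)*sin(2*exp(x/2))/2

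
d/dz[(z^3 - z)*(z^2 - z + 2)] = 5*z^4 - 4*z^3 + 3*z^2 + 2*z - 2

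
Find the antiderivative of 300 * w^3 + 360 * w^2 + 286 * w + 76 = 75*w^4 + 120*w^3 + 143*w^2 + 76*w + C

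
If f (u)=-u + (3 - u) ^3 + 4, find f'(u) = -3*u^2 + 18*u - 28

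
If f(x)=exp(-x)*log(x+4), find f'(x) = (-x*log(x + 4) - 4*log(x + 4) + 1)/(x*exp(x) + 4*exp(x))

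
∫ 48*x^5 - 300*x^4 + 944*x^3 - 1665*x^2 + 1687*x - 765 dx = 8*x^6 - 60*x^5 + 236*x^4 - 555*x^3 + 1687*x^2/2 - 765*x + C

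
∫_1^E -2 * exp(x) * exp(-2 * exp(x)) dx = -exp(-2*E) + exp(-2*exp(E))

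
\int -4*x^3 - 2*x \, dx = -x^4 - x^2 + C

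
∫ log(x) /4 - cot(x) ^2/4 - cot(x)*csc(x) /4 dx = x*log(x)/4 + cot(x)/4 + csc(x)/4 + C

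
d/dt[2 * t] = 2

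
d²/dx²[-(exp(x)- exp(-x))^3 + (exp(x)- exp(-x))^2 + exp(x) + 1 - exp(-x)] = (-9*exp(6*x) + 4*exp(5*x) + 4*exp(4*x) - 4*exp(2*x) + 4*exp(x) + 9)*exp(-3*x)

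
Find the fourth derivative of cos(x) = cos(x)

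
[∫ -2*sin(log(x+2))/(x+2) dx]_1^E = -2*cos(log(3)) + 2*cos(log(2 + E))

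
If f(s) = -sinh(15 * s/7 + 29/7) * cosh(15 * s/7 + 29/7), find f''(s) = -450*sinh(30*s/7 + 58/7)/49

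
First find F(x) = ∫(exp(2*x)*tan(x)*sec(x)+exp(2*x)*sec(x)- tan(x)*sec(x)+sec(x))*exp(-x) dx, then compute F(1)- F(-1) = (-2*exp(-1) + 2*E)*sec(1)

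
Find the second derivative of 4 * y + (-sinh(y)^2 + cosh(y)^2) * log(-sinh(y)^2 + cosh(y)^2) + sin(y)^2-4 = 2*cos(2*y)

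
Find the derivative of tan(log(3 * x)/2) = (tan(log(x)/2 + log(3)/2)^2 + 1)/(2*x)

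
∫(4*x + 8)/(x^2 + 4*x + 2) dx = 2*log((x + 2)^2 - 2) + C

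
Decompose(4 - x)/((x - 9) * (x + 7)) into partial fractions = -11/(16*(x + 7)) - 5/(16*(x - 9))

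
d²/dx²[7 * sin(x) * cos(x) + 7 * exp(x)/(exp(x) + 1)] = 7*(-2*exp(3*x)*sin(2*x) - 6*exp(2*x)*sin(2*x) - exp(2*x) - 6*exp(x)*sin(2*x) + exp(x) - 2*sin(2*x))/(exp(3*x) + 3*exp(2*x) + 3*exp(x) + 1)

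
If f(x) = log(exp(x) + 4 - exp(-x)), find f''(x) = (4*exp(3*x) - 4*exp(2*x) - 4*exp(x))/(exp(4*x) + 8*exp(3*x) + 14*exp(2*x) - 8*exp(x) + 1)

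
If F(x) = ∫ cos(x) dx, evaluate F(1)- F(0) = sin(1)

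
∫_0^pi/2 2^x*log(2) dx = -1 + 2^(pi/2)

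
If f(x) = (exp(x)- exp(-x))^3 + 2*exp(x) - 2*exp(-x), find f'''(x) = (27*exp(6*x) - exp(4*x) - exp(2*x) + 27)*exp(-3*x)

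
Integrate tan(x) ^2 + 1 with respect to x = tan(x) + C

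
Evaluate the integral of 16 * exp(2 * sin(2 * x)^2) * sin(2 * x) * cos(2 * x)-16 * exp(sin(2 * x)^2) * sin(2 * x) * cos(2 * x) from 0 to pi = 0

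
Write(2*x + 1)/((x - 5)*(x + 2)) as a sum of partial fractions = 3/(7*(x + 2)) + 11/(7*(x - 5))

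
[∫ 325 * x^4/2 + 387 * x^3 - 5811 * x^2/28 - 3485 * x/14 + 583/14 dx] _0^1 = -91/4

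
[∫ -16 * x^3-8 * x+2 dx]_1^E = -2*E*(-1 + 2*E + 2*exp(3)) + 6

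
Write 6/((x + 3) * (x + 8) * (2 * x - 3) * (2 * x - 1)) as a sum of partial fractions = -12/(119*(2*x - 1)) + 4/(57*(2*x - 3)) - 6/(1615*(x + 8)) + 2/(105*(x + 3))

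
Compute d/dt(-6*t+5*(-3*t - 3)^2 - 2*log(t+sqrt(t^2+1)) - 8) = (90*t^3 + 90*t^2*sqrt(t^2 + 1) + 84*t^2 + 84*t*sqrt(t^2 + 1) + 88*t - 2*sqrt(t^2 + 1) + 84)/(t^2 + t*sqrt(t^2 + 1) + 1)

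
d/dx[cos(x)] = -sin(x)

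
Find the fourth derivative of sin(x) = sin(x)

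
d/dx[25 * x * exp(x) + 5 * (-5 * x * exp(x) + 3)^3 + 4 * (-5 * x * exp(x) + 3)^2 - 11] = -1875*x^3*exp(3*x) - 1875*x^2*exp(3*x) + 2450*x^2*exp(2*x) + 2450*x*exp(2*x) - 770*x*exp(x) - 770*exp(x)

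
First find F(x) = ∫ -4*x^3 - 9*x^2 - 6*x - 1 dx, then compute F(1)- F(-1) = -8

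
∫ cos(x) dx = sin(x) + C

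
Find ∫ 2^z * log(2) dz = 2^z + C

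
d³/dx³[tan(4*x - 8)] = 384*tan(4*x - 8)^4 + 512*tan(4*x - 8)^2 + 128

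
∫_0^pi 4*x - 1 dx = 3 + (-3 + 2*pi)*(1 + pi)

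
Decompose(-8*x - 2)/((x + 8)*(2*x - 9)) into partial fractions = -76/(25*(2*x - 9)) - 62/(25*(x + 8))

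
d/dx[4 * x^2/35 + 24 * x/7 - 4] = 8*x/35 + 24/7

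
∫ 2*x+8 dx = x^2 + 8*x + C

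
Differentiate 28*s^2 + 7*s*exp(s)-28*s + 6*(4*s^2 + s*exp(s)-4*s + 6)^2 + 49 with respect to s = 48*s^3*exp(s) + 384*s^3 + 12*s^2*exp(2*s) + 96*s^2*exp(s) - 576*s^2 + 12*s*exp(2*s) - 17*s*exp(s) + 824*s + 79*exp(s) - 316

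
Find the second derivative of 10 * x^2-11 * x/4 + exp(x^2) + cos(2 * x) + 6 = 4*x^2*exp(x^2) + 2*exp(x^2) - 4*cos(2*x) + 20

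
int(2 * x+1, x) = x^2 + x + C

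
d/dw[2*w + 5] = 2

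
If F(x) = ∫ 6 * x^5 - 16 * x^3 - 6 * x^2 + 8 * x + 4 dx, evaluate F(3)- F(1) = 396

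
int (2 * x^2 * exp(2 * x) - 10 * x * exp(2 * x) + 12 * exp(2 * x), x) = (x - 3)^2*exp(2*x) + C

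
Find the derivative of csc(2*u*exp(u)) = -4*(u + 1)*exp(u)*cos(2*u*exp(u))/(1 - cos(4*u*exp(u)))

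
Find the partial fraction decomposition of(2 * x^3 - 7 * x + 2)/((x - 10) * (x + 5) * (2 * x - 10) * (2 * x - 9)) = 611/(209*(2*x - 9)) + 71/(1900*(x + 5)) - 217/(100*(x - 5)) + 322/(275*(x - 10))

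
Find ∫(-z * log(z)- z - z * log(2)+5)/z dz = -(z - 5)*log(2*z) + C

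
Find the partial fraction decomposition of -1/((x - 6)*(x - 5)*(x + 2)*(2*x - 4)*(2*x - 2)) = -1/(2688*(x + 2)) + 1/(240*(x - 1)) - 1/(192*(x - 2)) + 1/(336*(x - 5)) - 1/(640*(x - 6))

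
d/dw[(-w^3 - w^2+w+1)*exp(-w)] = (w^3 - 2*w^2 - 3*w)*exp(-w)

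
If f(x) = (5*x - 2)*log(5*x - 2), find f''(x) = 25/(5*x - 2)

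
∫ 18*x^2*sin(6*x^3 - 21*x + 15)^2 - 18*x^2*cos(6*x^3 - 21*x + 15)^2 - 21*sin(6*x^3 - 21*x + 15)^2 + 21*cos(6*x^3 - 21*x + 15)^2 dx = -sin(12*x^3 - 42*x + 30)/2 + C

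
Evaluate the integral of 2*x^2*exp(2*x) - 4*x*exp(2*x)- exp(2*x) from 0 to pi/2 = (-3*pi/2 + 1 + pi^2/4)*exp(pi) - 1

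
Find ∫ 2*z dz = z^2 + C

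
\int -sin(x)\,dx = cos(x) + C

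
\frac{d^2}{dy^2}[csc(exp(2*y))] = 4*(-exp(2*y) + 2*exp(2*y)/sin(exp(2*y))^2 - cos(exp(2*y))/sin(exp(2*y)))*exp(2*y)/sin(exp(2*y))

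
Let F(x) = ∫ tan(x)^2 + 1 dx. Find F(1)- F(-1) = 2*tan(1)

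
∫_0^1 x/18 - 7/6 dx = -41/36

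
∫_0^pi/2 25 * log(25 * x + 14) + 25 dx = -14*log(14) + (14 + 25*pi/2)*log(14 + 25*pi/2)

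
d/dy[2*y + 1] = 2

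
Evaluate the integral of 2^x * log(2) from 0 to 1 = 1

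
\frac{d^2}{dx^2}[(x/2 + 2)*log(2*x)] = (x - 4)/(2*x^2)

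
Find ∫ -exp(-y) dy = exp(-y) + C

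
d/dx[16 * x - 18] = 16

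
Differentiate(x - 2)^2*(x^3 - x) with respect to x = 5*x^4 - 16*x^3 + 9*x^2 + 8*x - 4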